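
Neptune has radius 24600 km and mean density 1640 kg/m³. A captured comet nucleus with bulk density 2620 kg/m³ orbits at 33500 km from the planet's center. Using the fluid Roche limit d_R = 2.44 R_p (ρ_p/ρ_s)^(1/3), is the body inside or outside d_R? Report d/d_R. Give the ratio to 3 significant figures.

inside; d/d_R ≈ 0.652

d_R = 2.44 × (24600 km) × (1640/2620)^(1/3) = 51350 km
d/d_R = (33500) / (51350) = 0.652
Since d/d_R < 1, the body is inside the Roche limit.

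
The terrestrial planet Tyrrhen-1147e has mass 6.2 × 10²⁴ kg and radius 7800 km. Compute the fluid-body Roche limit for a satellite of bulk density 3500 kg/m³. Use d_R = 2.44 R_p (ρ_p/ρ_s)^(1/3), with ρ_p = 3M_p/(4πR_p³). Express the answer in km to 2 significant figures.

ρ_p = 3M_p/(4πR_p³) = 3 × (6.2 × 10²⁴) / (4π × (7.8 × 10⁶ m)³) = 3100 kg/m³
d_R = 2.44 × 7800 km × (3100/3500)^(1/3)
    = 18000 km

18000 km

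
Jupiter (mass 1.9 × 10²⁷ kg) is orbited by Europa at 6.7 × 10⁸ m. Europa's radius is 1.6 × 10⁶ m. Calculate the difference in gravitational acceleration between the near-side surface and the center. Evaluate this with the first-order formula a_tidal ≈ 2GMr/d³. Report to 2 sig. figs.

Δg = 2GMr/d³
   = 2 × (6.674 × 10⁻¹¹) × (1.9 × 10²⁷) × (1.6 × 10⁶) / (6.7 × 10⁸)³
   = 1.3 × 10⁻³ m/s²

1.3 × 10⁻³ m/s²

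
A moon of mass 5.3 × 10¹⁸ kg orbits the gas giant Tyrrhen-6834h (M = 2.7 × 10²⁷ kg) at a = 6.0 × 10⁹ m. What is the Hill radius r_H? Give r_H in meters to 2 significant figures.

5.2 × 10⁶ m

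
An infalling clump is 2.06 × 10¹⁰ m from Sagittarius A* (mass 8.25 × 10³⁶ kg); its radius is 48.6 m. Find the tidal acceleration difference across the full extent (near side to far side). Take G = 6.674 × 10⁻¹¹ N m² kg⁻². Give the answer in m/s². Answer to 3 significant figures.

1.22 × 10⁻² m/s²

Differencing GM/(d−r)² and GM/(d+r)² to first order in r/d gives 4GMr/d³.
Δa = 4GMr/d³
   = 4 × (6.674 × 10⁻¹¹) × (8.25 × 10³⁶) × (48.6) / (2.06 × 10¹⁰)³
   = 1.22 × 10⁻² m/s²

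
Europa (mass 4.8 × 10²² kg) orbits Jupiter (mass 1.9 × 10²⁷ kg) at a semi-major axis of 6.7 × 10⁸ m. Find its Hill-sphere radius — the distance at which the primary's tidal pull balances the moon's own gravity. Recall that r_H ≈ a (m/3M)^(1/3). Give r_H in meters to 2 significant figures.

r_H ≈ a (m/3M)^(1/3)
    = (6.7 × 10⁸) × (4.8 × 10²² / (3 × 1.9 × 10²⁷))^(1/3)
    = 1.4 × 10⁷ m

1.4 × 10⁷ m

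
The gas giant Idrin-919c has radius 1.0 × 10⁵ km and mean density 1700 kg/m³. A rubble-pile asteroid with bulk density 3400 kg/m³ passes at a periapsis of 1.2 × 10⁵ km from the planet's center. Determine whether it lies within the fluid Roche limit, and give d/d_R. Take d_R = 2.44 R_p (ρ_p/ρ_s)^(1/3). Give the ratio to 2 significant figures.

d_R = 2.44 × (1.0 × 10⁵ km) × (1700/3400)^(1/3) = 1.937 × 10⁵ km
d/d_R = (1.2 × 10⁵) / (1.937 × 10⁵) = 0.62
Since d/d_R < 1, the body is inside the Roche limit.

inside; d/d_R ≈ 0.62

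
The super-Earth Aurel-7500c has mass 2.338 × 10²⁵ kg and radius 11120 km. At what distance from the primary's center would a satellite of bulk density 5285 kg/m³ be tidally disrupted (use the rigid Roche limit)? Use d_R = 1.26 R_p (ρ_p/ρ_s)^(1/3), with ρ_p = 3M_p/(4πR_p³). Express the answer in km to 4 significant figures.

12830 km

ρ_p = 3M_p/(4πR_p³) = 3 × (2.338 × 10²⁵) / (4π × (1.112 × 10⁷ m)³) = 4059 kg/m³
d_R = 1.26 × 11120 km × (4059/5285)^(1/3)
    = 12830 km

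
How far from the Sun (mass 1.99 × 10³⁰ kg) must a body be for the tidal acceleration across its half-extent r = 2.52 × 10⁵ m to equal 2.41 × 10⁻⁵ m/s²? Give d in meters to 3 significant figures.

2GMr/d³ = a_tidal  ⇒  d = (2GMr / a_tidal)^(1/3)
d = (2 × 6.674×10⁻¹¹ × (1.99 × 10³⁰) × (2.52 × 10⁵) / (2.41 × 10⁻⁵))^(1/3)
  = 1.41 × 10¹⁰ m

1.41 × 10¹⁰ m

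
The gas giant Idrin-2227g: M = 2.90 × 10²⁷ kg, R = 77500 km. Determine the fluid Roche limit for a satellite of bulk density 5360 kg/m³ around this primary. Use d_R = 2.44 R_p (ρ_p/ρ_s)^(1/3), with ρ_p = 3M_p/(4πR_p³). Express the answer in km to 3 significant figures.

ρ_p = 3M_p/(4πR_p³) = 3 × (2.90 × 10²⁷) / (4π × (7.75 × 10⁷ m)³) = 1490 kg/m³
d_R = 2.44 × 77500 km × (1490/5360)^(1/3)
    = 1.23 × 10⁵ km

1.23 × 10⁵ km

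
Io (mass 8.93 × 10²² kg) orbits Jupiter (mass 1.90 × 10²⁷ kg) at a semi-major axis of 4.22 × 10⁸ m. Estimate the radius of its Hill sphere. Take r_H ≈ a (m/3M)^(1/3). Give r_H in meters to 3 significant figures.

1.06 × 10⁷ m

r_H ≈ a (m/3M)^(1/3)
    = (4.22 × 10⁸) × (8.93 × 10²² / (3 × 1.90 × 10²⁷))^(1/3)
    = 1.06 × 10⁷ m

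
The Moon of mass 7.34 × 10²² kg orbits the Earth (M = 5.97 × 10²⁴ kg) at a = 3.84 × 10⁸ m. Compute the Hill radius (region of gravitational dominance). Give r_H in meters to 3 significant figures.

r_H ≈ a (m/3M)^(1/3)
    = (3.84 × 10⁸) × (7.34 × 10²² / (3 × 5.97 × 10²⁴))^(1/3)
    = 6.15 × 10⁷ m

6.15 × 10⁷ m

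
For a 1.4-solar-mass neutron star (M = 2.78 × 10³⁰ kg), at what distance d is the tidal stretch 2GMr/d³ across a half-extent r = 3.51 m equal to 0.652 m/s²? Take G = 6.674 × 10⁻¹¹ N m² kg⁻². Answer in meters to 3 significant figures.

1.26 × 10⁷ m

2GMr/d³ = a_tidal  ⇒  d = (2GMr / a_tidal)^(1/3)
d = (2 × 6.674×10⁻¹¹ × (2.78 × 10³⁰) × (3.51) / (0.652))^(1/3)
  = 1.26 × 10⁷ m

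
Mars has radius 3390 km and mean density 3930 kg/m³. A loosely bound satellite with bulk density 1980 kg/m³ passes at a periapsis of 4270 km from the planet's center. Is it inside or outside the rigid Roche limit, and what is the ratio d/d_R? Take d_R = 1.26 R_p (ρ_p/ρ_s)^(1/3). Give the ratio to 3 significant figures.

inside; d/d_R ≈ 0.795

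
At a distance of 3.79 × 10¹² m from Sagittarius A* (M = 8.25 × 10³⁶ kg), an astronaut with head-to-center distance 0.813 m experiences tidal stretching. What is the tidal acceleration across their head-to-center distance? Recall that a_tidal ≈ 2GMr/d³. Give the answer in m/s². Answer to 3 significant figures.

1.64 × 10⁻¹¹ m/s²

Differencing GM/(d−r)² and GM/d² to first order in r/d gives 2GMr/d³.
Δa = 2GMr/d³
   = 2 × (6.674 × 10⁻¹¹) × (8.25 × 10³⁶) × (0.813) / (3.79 × 10¹²)³
   = 1.64 × 10⁻¹¹ m/s²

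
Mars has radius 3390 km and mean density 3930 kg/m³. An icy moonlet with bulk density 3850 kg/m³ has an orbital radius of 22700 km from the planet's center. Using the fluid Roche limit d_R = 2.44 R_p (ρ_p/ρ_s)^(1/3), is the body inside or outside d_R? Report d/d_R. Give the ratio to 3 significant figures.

outside; d/d_R ≈ 2.73

d_R = 2.44 × (3390 km) × (3930/3850)^(1/3) = 8329 km
d/d_R = (22700) / (8329) = 2.73
Since d/d_R > 1, the body is outside the Roche limit.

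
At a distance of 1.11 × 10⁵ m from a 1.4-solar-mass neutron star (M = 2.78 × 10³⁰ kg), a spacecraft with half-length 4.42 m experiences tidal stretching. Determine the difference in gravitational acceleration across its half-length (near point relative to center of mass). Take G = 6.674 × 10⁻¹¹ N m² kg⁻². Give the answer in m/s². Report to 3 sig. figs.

1.20 × 10⁶ m/s²

Differencing GM/(d−r)² and GM/d² to first order in r/d gives 2GMr/d³.
Δa = 2GMr/d³
   = 2 × (6.674 × 10⁻¹¹) × (2.78 × 10³⁰) × (4.42) / (1.11 × 10⁵)³
   = 1.20 × 10⁶ m/s²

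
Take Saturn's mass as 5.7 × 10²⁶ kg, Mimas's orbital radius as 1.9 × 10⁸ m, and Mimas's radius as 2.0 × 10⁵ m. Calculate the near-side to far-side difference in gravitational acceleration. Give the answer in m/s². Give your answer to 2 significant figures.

4.4 × 10⁻³ m/s²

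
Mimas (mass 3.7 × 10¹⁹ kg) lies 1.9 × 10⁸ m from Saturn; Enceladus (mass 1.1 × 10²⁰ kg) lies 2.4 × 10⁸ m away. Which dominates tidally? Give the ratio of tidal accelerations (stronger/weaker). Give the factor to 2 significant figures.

The tide-raising term goes as M/d³ (the gradient of a 1/d² field).
Mimas: (3.7 × 10¹⁹) / (1.9 × 10⁸)³ = 5.394 × 10⁻⁶
Enceladus: (1.1 × 10²⁰) / (2.4 × 10⁸)³ = 7.957 × 10⁻⁶
Ratio (larger/smaller) = 1.5

Enceladus, by a factor of ≈ 1.5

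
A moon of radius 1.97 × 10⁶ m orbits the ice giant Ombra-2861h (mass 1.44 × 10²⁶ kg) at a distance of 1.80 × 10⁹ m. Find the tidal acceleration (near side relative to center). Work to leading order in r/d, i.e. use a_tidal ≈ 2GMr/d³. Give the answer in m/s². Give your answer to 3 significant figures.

6.49 × 10⁻⁶ m/s²

Since r ≪ d, expand the inverse-square field across one radius to get the leading 2GMr/d³ term.
Δg = 2GMr/d³
   = 2 × (6.674 × 10⁻¹¹) × (1.44 × 10²⁶) × (1.97 × 10⁶) / (1.80 × 10⁹)³
   = 6.49 × 10⁻⁶ m/s²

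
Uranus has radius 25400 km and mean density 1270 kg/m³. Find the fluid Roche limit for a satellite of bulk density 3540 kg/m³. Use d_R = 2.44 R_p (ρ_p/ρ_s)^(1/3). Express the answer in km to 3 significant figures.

44000 km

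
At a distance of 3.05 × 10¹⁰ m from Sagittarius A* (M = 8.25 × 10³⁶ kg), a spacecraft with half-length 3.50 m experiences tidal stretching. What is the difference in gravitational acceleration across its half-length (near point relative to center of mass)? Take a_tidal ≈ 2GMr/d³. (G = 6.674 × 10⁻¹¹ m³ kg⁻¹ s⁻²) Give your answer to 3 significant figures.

1.36 × 10⁻⁴ m/s²

a_tidal = 2GMr/d³
        = 2 × (6.674 × 10⁻¹¹) × (8.25 × 10³⁶) × (3.50) / (3.05 × 10¹⁰)³
        = 1.36 × 10⁻⁴ m/s²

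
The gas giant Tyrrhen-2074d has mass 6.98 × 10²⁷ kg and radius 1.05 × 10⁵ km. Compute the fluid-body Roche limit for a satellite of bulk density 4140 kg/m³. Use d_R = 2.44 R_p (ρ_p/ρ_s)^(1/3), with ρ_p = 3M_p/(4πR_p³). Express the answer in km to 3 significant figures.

ρ_p = 3M_p/(4πR_p³) = 3 × (6.98 × 10²⁷) / (4π × (1.05 × 10⁸ m)³) = 1440 kg/m³
d_R = 2.44 × 1.05 × 10⁵ km × (1440/4140)^(1/3)
    = 1.80 × 10⁵ km

1.80 × 10⁵ km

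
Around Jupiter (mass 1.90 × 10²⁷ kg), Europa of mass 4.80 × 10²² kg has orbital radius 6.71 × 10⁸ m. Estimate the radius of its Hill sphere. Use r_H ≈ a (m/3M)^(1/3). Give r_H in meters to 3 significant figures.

1.37 × 10⁷ m

r_H ≈ a (m/3M)^(1/3)
    = (6.71 × 10⁸) × (4.80 × 10²² / (3 × 1.90 × 10²⁷))^(1/3)
    = 1.37 × 10⁷ m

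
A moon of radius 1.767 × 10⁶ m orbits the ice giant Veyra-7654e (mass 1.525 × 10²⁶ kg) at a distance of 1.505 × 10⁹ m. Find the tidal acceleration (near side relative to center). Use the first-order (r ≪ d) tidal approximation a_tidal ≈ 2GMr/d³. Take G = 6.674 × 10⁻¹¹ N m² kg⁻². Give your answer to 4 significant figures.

The tidal stretch is the gradient of GM/d² times the body's extent r, hence the 1/d³ dependence.
Δg = 2GMr/d³
   = 2 × (6.674 × 10⁻¹¹) × (1.525 × 10²⁶) × (1.767 × 10⁶) / (1.505 × 10⁹)³
   = 1.055 × 10⁻⁵ m/s²

1.055 × 10⁻⁵ m/s²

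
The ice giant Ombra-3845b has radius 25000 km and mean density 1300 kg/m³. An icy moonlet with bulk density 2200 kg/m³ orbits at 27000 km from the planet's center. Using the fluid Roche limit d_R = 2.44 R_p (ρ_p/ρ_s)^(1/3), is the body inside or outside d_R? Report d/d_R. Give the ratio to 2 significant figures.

inside; d/d_R ≈ 0.53

d_R = 2.44 × (25000 km) × (1300/2200)^(1/3) = 51190 km
d/d_R = (27000) / (51190) = 0.53
Since d/d_R < 1, the body is inside the Roche limit.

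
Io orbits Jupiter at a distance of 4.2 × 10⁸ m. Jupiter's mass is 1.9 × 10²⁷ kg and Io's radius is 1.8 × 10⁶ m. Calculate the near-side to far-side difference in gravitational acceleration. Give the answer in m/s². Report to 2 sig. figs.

1.2 × 10⁻² m/s²

a_tidal = 4GMr/d³
        = 4 × (6.674 × 10⁻¹¹) × (1.9 × 10²⁷) × (1.8 × 10⁶) / (4.2 × 10⁸)³
        = 1.2 × 10⁻² m/s²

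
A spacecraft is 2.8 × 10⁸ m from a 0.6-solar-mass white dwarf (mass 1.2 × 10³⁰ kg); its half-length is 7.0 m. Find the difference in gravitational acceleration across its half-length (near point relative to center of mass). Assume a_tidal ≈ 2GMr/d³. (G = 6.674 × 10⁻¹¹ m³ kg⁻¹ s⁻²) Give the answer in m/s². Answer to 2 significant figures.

5.1 × 10⁻⁵ m/s²

Since r ≪ d, expand the inverse-square field across one radius to get the leading 2GMr/d³ term.
Δg = 2GMr/d³
   = 2 × (6.674 × 10⁻¹¹) × (1.2 × 10³⁰) × (7.0) / (2.8 × 10⁸)³
   = 5.1 × 10⁻⁵ m/s²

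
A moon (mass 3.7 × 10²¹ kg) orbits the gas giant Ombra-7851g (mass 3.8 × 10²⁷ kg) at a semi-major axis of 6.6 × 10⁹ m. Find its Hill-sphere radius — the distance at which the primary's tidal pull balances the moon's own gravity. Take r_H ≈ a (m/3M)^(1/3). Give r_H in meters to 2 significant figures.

4.5 × 10⁷ m

r_H ≈ a (m/3M)^(1/3)
    = (6.6 × 10⁹) × (3.7 × 10²¹ / (3 × 3.8 × 10²⁷))^(1/3)
    = 4.5 × 10⁷ m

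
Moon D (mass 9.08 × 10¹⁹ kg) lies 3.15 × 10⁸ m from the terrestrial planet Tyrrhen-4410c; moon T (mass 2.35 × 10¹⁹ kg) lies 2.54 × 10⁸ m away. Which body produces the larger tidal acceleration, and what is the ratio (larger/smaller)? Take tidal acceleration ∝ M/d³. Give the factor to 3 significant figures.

Moon D, by a factor of ≈ 2.03

Compare M/d³ for the two perturbers:
Moon D: (9.08 × 10¹⁹) / (3.15 × 10⁸)³ = 2.905 × 10⁻⁶
Moon T: (2.35 × 10¹⁹) / (2.54 × 10⁸)³ = 1.434 × 10⁻⁶
Ratio (larger/smaller) = 2.03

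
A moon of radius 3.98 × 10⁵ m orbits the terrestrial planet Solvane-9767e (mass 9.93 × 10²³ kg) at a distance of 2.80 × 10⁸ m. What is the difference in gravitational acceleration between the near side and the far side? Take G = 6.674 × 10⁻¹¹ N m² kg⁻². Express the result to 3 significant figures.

Δg = 4GMr/d³
   = 4 × (6.674 × 10⁻¹¹) × (9.93 × 10²³) × (3.98 × 10⁵) / (2.80 × 10⁸)³
   = 4.81 × 10⁻⁶ m/s²

4.81 × 10⁻⁶ m/s²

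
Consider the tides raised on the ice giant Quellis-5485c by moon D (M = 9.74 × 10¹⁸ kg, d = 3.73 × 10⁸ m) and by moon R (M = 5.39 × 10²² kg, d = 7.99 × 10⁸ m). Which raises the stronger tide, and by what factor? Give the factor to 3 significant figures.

Moon R, by a factor of ≈ 563

Compare M/d³ for the two perturbers:
Moon D: (9.74 × 10¹⁸) / (3.73 × 10⁸)³ = 1.877 × 10⁻⁷
Moon R: (5.39 × 10²²) / (7.99 × 10⁸)³ = 1.057 × 10⁻⁴
Ratio (larger/smaller) = 563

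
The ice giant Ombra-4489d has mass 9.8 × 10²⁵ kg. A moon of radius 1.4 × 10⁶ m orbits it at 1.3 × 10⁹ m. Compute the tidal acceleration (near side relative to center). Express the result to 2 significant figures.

8.3 × 10⁻⁶ m/s²

Δg = 2GMr/d³
   = 2 × (6.674 × 10⁻¹¹) × (9.8 × 10²⁵) × (1.4 × 10⁶) / (1.3 × 10⁹)³
   = 8.3 × 10⁻⁶ m/s²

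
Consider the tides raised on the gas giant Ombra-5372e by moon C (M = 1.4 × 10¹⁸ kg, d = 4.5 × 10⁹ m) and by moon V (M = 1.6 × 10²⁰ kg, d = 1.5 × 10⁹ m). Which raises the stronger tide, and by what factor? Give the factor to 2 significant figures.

Tidal acceleration ∝ M/d³, so compare M/d³ for each.
Moon C: (1.4 × 10¹⁸) / (4.5 × 10⁹)³ = 1.536 × 10⁻¹¹
Moon V: (1.6 × 10²⁰) / (1.5 × 10⁹)³ = 4.741 × 10⁻⁸
Ratio (larger/smaller) = 3100

Moon V, by a factor of ≈ 3100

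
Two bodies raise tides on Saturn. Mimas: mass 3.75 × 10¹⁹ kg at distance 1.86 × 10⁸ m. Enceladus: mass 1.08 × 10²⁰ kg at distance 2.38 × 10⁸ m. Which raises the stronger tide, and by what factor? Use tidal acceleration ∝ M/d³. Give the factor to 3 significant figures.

Compare M/d³ for the two perturbers:
Mimas: (3.75 × 10¹⁹) / (1.86 × 10⁸)³ = 5.828 × 10⁻⁶
Enceladus: (1.08 × 10²⁰) / (2.38 × 10⁸)³ = 8.011 × 10⁻⁶
Ratio (larger/smaller) = 1.37

Enceladus, by a factor of ≈ 1.37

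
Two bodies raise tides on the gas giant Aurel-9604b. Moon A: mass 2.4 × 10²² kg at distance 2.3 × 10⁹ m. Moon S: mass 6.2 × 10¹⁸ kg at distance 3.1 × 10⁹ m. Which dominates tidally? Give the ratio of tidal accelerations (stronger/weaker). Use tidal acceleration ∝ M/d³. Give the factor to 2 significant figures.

Moon A, by a factor of ≈ 9500

Compare M/d³ for the two perturbers:
Moon A: (2.4 × 10²²) / (2.3 × 10⁹)³ = 1.973 × 10⁻⁶
Moon S: (6.2 × 10¹⁸) / (3.1 × 10⁹)³ = 2.081 × 10⁻¹⁰
Ratio (larger/smaller) = 9500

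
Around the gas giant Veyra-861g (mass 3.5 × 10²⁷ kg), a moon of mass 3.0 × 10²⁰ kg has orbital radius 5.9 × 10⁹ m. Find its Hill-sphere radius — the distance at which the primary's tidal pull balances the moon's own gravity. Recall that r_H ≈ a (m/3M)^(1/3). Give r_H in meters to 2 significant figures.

r_H ≈ a (m/3M)^(1/3)
    = (5.9 × 10⁹) × (3.0 × 10²⁰ / (3 × 3.5 × 10²⁷))^(1/3)
    = 1.8 × 10⁷ m

1.8 × 10⁷ m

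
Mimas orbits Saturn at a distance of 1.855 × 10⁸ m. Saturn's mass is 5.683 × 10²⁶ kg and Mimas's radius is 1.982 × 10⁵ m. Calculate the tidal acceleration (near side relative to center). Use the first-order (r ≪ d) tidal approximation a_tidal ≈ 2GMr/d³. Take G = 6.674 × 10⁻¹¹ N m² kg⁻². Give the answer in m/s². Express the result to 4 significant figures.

2.355 × 10⁻³ m/s²

The tidal stretch is the gradient of GM/d² times the body's extent r, hence the 1/d³ dependence.
Δg = 2GMr/d³
   = 2 × (6.674 × 10⁻¹¹) × (5.683 × 10²⁶) × (1.982 × 10⁵) / (1.855 × 10⁸)³
   = 2.355 × 10⁻³ m/s²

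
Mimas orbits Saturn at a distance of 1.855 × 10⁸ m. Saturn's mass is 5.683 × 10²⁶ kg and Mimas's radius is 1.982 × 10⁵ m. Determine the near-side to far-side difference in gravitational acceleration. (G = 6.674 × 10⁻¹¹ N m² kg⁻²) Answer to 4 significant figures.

Δg = 4GMr/d³
   = 4 × (6.674 × 10⁻¹¹) × (5.683 × 10²⁶) × (1.982 × 10⁵) / (1.855 × 10⁸)³
   = 4.711 × 10⁻³ m/s²

4.711 × 10⁻³ m/s²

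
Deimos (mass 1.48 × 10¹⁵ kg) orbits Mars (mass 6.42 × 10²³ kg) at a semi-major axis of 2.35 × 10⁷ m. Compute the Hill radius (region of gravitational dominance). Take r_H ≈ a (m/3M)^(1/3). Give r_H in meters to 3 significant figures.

2.15 × 10⁴ m

r_H ≈ a (m/3M)^(1/3)
    = (2.35 × 10⁷) × (1.48 × 10¹⁵ / (3 × 6.42 × 10²³))^(1/3)
    = 2.15 × 10⁴ m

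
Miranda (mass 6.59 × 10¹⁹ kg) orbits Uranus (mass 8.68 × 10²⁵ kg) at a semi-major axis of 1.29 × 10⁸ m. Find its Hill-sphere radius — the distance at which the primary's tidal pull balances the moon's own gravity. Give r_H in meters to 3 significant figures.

8.16 × 10⁵ m

r_H ≈ a (m/3M)^(1/3)
    = (1.29 × 10⁸) × (6.59 × 10¹⁹ / (3 × 8.68 × 10²⁵))^(1/3)
    = 8.16 × 10⁵ m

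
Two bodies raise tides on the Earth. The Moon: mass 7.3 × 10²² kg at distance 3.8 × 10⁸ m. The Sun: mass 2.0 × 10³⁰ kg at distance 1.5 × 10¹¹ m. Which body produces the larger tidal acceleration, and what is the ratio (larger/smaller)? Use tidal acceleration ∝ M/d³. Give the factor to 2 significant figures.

The Moon, by a factor of ≈ 2.2

Tidal stretch scales as M/d³; compute that for each body.
The Moon: (7.3 × 10²²) / (3.8 × 10⁸)³ = 1.330 × 10⁻³
The Sun: (2.0 × 10³⁰) / (1.5 × 10¹¹)³ = 5.926 × 10⁻⁴
Ratio (larger/smaller) = 2.2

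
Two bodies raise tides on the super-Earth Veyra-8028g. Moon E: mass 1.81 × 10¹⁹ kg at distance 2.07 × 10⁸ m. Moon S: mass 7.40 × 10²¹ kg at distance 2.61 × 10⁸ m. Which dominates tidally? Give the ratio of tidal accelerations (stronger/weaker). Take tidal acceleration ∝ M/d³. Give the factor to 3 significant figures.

Moon S, by a factor of ≈ 204

Tidal acceleration ∝ M/d³, so compare M/d³ for each.
Moon E: (1.81 × 10¹⁹) / (2.07 × 10⁸)³ = 2.041 × 10⁻⁶
Moon S: (7.40 × 10²¹) / (2.61 × 10⁸)³ = 4.162 × 10⁻⁴
Ratio (larger/smaller) = 204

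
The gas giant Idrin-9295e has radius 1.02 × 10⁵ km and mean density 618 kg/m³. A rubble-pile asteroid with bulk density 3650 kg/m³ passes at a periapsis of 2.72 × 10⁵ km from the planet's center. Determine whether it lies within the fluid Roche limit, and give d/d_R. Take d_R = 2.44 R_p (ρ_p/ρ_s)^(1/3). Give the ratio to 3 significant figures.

d_R = 2.44 × (1.02 × 10⁵ km) × (618/3650)^(1/3) = 1.377 × 10⁵ km
d/d_R = (2.72 × 10⁵) / (1.377 × 10⁵) = 1.98
Since d/d_R > 1, the body is outside the Roche limit.

outside; d/d_R ≈ 1.98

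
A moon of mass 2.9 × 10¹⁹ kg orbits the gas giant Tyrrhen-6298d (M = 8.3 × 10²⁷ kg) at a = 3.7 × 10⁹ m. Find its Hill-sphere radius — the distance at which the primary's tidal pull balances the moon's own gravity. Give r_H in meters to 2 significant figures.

r_H ≈ a (m/3M)^(1/3)
    = (3.7 × 10⁹) × (2.9 × 10¹⁹ / (3 × 8.3 × 10²⁷))^(1/3)
    = 3.9 × 10⁶ m

3.9 × 10⁶ m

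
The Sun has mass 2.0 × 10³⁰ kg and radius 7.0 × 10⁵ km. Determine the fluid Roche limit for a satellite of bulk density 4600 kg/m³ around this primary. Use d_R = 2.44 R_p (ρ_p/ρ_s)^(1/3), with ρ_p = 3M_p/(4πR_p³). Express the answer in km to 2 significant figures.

ρ_p = 3M_p/(4πR_p³) = 3 × (2.0 × 10³⁰) / (4π × (7.0 × 10⁸ m)³) = 1400 kg/m³
d_R = 2.44 × 7.0 × 10⁵ km × (1400/4600)^(1/3)
    = 1.1 × 10⁶ km

1.1 × 10⁶ km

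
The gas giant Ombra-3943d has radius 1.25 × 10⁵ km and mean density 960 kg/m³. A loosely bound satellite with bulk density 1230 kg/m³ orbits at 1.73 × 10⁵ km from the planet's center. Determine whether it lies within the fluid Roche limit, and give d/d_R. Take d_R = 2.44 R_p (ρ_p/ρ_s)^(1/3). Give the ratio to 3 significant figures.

inside; d/d_R ≈ 0.616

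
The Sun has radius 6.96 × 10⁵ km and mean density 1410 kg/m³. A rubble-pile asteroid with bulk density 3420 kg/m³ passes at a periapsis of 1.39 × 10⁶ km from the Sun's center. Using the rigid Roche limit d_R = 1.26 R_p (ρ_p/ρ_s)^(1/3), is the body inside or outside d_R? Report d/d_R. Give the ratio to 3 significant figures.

d_R = 1.26 × (6.96 × 10⁵ km) × (1410/3420)^(1/3) = 6.527 × 10⁵ km
d/d_R = (1.39 × 10⁶) / (6.527 × 10⁵) = 2.13
Since d/d_R > 1, the body is outside the Roche limit.

outside; d/d_R ≈ 2.13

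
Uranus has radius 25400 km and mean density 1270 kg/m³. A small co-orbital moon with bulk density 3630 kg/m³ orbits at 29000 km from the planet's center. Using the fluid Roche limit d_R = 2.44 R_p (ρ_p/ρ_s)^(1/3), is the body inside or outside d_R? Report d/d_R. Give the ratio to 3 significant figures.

inside; d/d_R ≈ 0.664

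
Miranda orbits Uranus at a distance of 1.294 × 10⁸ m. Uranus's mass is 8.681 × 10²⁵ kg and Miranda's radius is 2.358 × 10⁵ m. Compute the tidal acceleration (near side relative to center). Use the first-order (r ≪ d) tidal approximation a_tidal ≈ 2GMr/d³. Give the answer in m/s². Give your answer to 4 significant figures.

1.261 × 10⁻³ m/s²

Since r ≪ d, expand the inverse-square field across one radius to get the leading 2GMr/d³ term.
a_tidal = 2GMr/d³
        = 2 × (6.674 × 10⁻¹¹) × (8.681 × 10²⁵) × (2.358 × 10⁵) / (1.294 × 10⁸)³
        = 1.261 × 10⁻³ m/s²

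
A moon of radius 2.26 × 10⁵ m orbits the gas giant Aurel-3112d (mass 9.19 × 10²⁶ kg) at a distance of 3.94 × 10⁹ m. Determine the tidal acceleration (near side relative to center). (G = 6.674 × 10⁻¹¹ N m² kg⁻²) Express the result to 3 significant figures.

The tidal stretch is the gradient of GM/d² times the body's extent r, hence the 1/d³ dependence.
a_tidal = 2GMr/d³
        = 2 × (6.674 × 10⁻¹¹) × (9.19 × 10²⁶) × (2.26 × 10⁵) / (3.94 × 10⁹)³
        = 4.53 × 10⁻⁷ m/s²

4.53 × 10⁻⁷ m/s²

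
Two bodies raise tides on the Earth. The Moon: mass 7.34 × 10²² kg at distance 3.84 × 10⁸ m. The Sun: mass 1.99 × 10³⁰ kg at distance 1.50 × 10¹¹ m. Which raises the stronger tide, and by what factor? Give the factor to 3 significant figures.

Tidal stretch scales as M/d³; compute that for each body.
The Moon: (7.34 × 10²²) / (3.84 × 10⁸)³ = 1.296 × 10⁻³
The Sun: (1.99 × 10³⁰) / (1.50 × 10¹¹)³ = 5.896 × 10⁻⁴
Ratio (larger/smaller) = 2.20

The Moon, by a factor of ≈ 2.20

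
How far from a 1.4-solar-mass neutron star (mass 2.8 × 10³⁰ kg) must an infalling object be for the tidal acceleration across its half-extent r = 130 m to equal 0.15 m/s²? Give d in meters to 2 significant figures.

6.9 × 10⁷ m

2GMr/d³ = a_tidal  ⇒  d = (2GMr / a_tidal)^(1/3)
d = (2 × 6.674×10⁻¹¹ × (2.8 × 10³⁰) × (130) / (0.15))^(1/3)
  = 6.9 × 10⁷ m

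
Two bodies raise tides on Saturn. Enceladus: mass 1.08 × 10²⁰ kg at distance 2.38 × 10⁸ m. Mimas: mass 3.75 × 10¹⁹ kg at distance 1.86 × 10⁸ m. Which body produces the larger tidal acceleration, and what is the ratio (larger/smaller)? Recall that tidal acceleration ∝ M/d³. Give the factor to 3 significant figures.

Compare M/d³ for the two perturbers:
Enceladus: (1.08 × 10²⁰) / (2.38 × 10⁸)³ = 8.011 × 10⁻⁶
Mimas: (3.75 × 10¹⁹) / (1.86 × 10⁸)³ = 5.828 × 10⁻⁶
Ratio (larger/smaller) = 1.37

Enceladus, by a factor of ≈ 1.37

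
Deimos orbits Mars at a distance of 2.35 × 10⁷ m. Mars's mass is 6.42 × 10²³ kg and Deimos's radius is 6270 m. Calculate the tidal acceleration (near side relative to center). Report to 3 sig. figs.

Δa = 2GMr/d³
   = 2 × (6.674 × 10⁻¹¹) × (6.42 × 10²³) × (6270) / (2.35 × 10⁷)³
   = 4.14 × 10⁻⁵ m/s²

4.14 × 10⁻⁵ m/s²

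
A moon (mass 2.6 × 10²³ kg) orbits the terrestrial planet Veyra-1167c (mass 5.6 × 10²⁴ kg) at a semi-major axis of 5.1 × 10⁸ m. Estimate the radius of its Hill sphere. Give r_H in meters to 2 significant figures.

1.3 × 10⁸ m

r_H ≈ a (m/3M)^(1/3)
    = (5.1 × 10⁸) × (2.6 × 10²³ / (3 × 5.6 × 10²⁴))^(1/3)
    = 1.3 × 10⁸ m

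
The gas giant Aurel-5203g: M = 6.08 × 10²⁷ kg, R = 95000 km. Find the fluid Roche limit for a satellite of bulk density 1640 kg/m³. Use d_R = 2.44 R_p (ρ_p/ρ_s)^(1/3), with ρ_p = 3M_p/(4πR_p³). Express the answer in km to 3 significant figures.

ρ_p = 3M_p/(4πR_p³) = 3 × (6.08 × 10²⁷) / (4π × (9.50 × 10⁷ m)³) = 1690 kg/m³
d_R = 2.44 × 95000 km × (1690/1640)^(1/3)
    = 2.34 × 10⁵ km

2.34 × 10⁵ km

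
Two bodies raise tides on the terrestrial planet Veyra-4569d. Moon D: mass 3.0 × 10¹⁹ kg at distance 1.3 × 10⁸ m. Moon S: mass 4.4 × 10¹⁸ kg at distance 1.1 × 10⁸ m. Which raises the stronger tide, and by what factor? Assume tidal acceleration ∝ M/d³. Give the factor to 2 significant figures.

Tidal stretch scales as M/d³; compute that for each body.
Moon D: (3.0 × 10¹⁹) / (1.3 × 10⁸)³ = 1.365 × 10⁻⁵
Moon S: (4.4 × 10¹⁸) / (1.1 × 10⁸)³ = 3.306 × 10⁻⁶
Ratio (larger/smaller) = 4.1

Moon D, by a factor of ≈ 4.1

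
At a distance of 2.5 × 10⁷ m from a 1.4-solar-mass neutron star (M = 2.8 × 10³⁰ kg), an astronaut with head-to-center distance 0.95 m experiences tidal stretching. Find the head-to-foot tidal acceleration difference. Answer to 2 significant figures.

4.5 × 10⁻² m/s²

a_tidal = 4GMr/d³
        = 4 × (6.674 × 10⁻¹¹) × (2.8 × 10³⁰) × (0.95) / (2.5 × 10⁷)³
        = 4.5 × 10⁻² m/s²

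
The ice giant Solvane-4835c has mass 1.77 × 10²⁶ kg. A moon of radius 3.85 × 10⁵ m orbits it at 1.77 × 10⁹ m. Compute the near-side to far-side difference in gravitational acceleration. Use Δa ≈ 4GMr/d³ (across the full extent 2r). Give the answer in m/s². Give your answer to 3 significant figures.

Δg = 4GMr/d³
   = 4 × (6.674 × 10⁻¹¹) × (1.77 × 10²⁶) × (3.85 × 10⁵) / (1.77 × 10⁹)³
   = 3.28 × 10⁻⁶ m/s²

3.28 × 10⁻⁶ m/s²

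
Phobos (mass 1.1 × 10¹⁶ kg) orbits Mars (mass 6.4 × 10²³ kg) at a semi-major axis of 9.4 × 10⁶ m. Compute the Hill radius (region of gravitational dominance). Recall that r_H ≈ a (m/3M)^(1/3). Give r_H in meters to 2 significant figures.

r_H ≈ a (m/3M)^(1/3)
    = (9.4 × 10⁶) × (1.1 × 10¹⁶ / (3 × 6.4 × 10²³))^(1/3)
    = 1.7 × 10⁴ m

1.7 × 10⁴ m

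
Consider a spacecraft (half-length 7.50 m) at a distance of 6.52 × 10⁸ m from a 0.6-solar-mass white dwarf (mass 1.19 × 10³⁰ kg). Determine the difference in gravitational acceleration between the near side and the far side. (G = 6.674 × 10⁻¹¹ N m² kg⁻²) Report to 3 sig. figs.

8.60 × 10⁻⁶ m/s²

Δg = 4GMr/d³
   = 4 × (6.674 × 10⁻¹¹) × (1.19 × 10³⁰) × (7.50) / (6.52 × 10⁸)³
   = 8.60 × 10⁻⁶ m/s²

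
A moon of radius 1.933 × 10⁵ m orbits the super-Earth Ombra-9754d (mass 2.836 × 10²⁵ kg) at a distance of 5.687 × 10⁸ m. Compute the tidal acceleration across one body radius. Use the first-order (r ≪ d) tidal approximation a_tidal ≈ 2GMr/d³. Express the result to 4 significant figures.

Δg = 2GMr/d³
   = 2 × (6.674 × 10⁻¹¹) × (2.836 × 10²⁵) × (1.933 × 10⁵) / (5.687 × 10⁸)³
   = 3.978 × 10⁻⁶ m/s²

3.978 × 10⁻⁶ m/s²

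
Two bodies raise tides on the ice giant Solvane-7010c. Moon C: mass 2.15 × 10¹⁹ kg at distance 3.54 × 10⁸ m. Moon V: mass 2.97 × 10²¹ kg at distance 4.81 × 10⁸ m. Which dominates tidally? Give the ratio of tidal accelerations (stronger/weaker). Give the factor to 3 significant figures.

Moon V, by a factor of ≈ 55.1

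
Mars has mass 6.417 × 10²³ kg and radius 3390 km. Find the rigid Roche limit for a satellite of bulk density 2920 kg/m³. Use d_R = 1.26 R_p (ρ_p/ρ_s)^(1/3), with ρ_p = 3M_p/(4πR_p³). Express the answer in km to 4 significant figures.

ρ_p = 3M_p/(4πR_p³) = 3 × (6.417 × 10²³) / (4π × (3.390 × 10⁶ m)³) = 3932 kg/m³
d_R = 1.26 × 3390 km × (3932/2920)^(1/3)
    = 4717 km

4717 km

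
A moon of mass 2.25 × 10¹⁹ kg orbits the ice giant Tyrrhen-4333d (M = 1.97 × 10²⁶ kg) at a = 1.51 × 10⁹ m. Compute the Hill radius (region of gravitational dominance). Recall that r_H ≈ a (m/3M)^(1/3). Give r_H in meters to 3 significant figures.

r_H ≈ a (m/3M)^(1/3)
    = (1.51 × 10⁹) × (2.25 × 10¹⁹ / (3 × 1.97 × 10²⁶))^(1/3)
    = 5.08 × 10⁶ m

5.08 × 10⁶ m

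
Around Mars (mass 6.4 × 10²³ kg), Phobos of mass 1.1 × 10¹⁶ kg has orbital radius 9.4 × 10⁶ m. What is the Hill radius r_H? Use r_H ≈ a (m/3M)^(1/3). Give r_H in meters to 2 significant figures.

1.7 × 10⁴ m

r_H ≈ a (m/3M)^(1/3)
    = (9.4 × 10⁶) × (1.1 × 10¹⁶ / (3 × 6.4 × 10²³))^(1/3)
    = 1.7 × 10⁴ m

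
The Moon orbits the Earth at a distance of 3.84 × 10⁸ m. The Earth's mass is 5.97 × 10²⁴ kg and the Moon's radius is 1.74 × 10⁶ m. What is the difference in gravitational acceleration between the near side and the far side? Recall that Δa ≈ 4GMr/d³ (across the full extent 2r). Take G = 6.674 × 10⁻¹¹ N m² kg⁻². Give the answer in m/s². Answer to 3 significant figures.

4.90 × 10⁻⁵ m/s²

Δg = 4GMr/d³
   = 4 × (6.674 × 10⁻¹¹) × (5.97 × 10²⁴) × (1.74 × 10⁶) / (3.84 × 10⁸)³
   = 4.90 × 10⁻⁵ m/s²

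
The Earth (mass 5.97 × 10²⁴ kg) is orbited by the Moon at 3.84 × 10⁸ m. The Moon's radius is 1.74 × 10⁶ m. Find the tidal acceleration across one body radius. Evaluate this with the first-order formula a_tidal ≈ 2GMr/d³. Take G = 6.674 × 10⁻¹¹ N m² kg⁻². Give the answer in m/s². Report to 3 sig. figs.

Δa = 2GMr/d³
   = 2 × (6.674 × 10⁻¹¹) × (5.97 × 10²⁴) × (1.74 × 10⁶) / (3.84 × 10⁸)³
   = 2.45 × 10⁻⁵ m/s²

2.45 × 10⁻⁵ m/s²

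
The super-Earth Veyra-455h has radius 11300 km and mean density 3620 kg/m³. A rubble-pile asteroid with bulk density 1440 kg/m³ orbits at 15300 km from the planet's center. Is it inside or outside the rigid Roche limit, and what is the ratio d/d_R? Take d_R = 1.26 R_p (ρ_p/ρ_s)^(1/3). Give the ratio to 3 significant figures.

inside; d/d_R ≈ 0.790

d_R = 1.26 × (11300 km) × (3620/1440)^(1/3) = 19360 km
d/d_R = (15300) / (19360) = 0.790
Since d/d_R < 1, the body is inside the Roche limit.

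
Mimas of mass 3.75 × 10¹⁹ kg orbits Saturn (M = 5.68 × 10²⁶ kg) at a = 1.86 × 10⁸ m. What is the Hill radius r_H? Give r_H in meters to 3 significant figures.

5.21 × 10⁵ m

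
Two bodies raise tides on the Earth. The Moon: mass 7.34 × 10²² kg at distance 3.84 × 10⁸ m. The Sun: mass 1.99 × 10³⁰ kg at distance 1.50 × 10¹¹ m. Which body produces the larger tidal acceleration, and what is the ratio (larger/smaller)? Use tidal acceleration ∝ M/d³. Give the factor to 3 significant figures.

Tidal acceleration ∝ M/d³, so compare M/d³ for each.
The Moon: (7.34 × 10²²) / (3.84 × 10⁸)³ = 1.296 × 10⁻³
The Sun: (1.99 × 10³⁰) / (1.50 × 10¹¹)³ = 5.896 × 10⁻⁴
Ratio (larger/smaller) = 2.20

The Moon, by a factor of ≈ 2.20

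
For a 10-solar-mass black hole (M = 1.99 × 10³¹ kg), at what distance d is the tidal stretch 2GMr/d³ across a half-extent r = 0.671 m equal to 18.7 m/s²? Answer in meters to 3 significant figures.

4.57 × 10⁶ m

2GMr/d³ = a_tidal  ⇒  d = (2GMr / a_tidal)^(1/3)
d = (2 × 6.674×10⁻¹¹ × (1.99 × 10³¹) × (0.671) / (18.7))^(1/3)
  = 4.57 × 10⁶ m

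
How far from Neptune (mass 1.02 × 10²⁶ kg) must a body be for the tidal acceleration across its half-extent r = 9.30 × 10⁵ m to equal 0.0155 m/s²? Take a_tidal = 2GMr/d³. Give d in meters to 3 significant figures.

9.35 × 10⁷ m

2GMr/d³ = a_tidal  ⇒  d = (2GMr / a_tidal)^(1/3)
d = (2 × 6.674×10⁻¹¹ × (1.02 × 10²⁶) × (9.30 × 10⁵) / (0.0155))^(1/3)
  = 9.35 × 10⁷ m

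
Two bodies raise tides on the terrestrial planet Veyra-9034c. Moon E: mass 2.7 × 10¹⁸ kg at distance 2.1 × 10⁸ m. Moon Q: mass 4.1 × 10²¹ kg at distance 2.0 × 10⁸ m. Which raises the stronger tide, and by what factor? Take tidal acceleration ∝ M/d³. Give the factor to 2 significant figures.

Moon Q, by a factor of ≈ 1800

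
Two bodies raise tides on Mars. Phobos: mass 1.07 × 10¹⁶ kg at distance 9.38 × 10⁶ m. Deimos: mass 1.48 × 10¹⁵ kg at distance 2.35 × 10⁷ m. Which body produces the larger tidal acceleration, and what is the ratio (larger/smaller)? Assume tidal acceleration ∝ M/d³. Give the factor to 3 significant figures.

Phobos, by a factor of ≈ 114

The tide-raising term goes as M/d³ (the gradient of a 1/d² field).
Phobos: (1.07 × 10¹⁶) / (9.38 × 10⁶)³ = 1.297 × 10⁻⁵
Deimos: (1.48 × 10¹⁵) / (2.35 × 10⁷)³ = 1.140 × 10⁻⁷
Ratio (larger/smaller) = 114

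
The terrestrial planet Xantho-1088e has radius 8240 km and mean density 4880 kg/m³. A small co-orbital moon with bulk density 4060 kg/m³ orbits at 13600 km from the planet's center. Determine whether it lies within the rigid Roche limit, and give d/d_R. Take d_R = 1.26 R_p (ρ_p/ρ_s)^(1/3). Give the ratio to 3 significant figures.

d_R = 1.26 × (8240 km) × (4880/4060)^(1/3) = 11040 km
d/d_R = (13600) / (11040) = 1.23
Since d/d_R > 1, the body is outside the Roche limit.

outside; d/d_R ≈ 1.23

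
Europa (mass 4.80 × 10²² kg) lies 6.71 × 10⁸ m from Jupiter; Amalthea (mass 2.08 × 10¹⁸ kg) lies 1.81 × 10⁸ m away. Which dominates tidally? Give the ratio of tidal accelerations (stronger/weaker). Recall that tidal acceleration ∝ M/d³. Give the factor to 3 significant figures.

Europa, by a factor of ≈ 453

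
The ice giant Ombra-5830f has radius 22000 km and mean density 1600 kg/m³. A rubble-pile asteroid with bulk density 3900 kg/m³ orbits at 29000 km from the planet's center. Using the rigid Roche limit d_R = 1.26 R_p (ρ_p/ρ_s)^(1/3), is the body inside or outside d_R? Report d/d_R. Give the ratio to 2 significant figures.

d_R = 1.26 × (22000 km) × (1600/3900)^(1/3) = 20600 km
d/d_R = (29000) / (20600) = 1.4
Since d/d_R > 1, the body is outside the Roche limit.

outside; d/d_R ≈ 1.4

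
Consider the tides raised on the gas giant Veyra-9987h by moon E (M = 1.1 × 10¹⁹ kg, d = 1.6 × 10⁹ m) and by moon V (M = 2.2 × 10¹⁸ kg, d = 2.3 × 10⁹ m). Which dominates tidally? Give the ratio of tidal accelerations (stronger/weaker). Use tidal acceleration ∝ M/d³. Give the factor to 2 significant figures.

Moon E, by a factor of ≈ 15

The tide-raising term goes as M/d³ (the gradient of a 1/d² field).
Moon E: (1.1 × 10¹⁹) / (1.6 × 10⁹)³ = 2.686 × 10⁻⁹
Moon V: (2.2 × 10¹⁸) / (2.3 × 10⁹)³ = 1.808 × 10⁻¹⁰
Ratio (larger/smaller) = 15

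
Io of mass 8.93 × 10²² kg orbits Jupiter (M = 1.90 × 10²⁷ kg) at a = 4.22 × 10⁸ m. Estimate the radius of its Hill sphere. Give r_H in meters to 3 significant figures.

r_H ≈ a (m/3M)^(1/3)
    = (4.22 × 10⁸) × (8.93 × 10²² / (3 × 1.90 × 10²⁷))^(1/3)
    = 1.06 × 10⁷ m

1.06 × 10⁷ m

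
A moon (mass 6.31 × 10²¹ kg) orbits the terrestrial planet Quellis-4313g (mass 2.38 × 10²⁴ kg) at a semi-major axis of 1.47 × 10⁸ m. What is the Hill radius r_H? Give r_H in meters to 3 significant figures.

1.41 × 10⁷ m

r_H ≈ a (m/3M)^(1/3)
    = (1.47 × 10⁸) × (6.31 × 10²¹ / (3 × 2.38 × 10²⁴))^(1/3)
    = 1.41 × 10⁷ m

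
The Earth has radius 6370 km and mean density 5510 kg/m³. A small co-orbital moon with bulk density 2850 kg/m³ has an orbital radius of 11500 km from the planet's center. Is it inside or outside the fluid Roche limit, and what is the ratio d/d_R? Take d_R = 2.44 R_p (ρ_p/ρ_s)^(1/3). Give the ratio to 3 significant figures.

inside; d/d_R ≈ 0.594

d_R = 2.44 × (6370 km) × (5510/2850)^(1/3) = 19360 km
d/d_R = (11500) / (19360) = 0.594
Since d/d_R < 1, the body is inside the Roche limit.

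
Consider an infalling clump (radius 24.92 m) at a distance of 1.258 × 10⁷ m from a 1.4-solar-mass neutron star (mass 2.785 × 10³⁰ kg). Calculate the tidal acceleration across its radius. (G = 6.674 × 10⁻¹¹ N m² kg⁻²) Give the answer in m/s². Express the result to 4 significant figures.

a_tidal = 2GMr/d³
        = 2 × (6.674 × 10⁻¹¹) × (2.785 × 10³⁰) × (24.92) / (1.258 × 10⁷)³
        = 4.653 m/s²

4.653 m/s²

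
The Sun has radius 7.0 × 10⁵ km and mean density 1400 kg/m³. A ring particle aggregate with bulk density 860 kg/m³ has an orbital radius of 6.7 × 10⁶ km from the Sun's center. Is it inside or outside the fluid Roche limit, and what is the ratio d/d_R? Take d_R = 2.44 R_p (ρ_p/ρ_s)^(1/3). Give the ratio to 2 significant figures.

outside; d/d_R ≈ 3.3

d_R = 2.44 × (7.0 × 10⁵ km) × (1400/860)^(1/3) = 2.009 × 10⁶ km
d/d_R = (6.7 × 10⁶) / (2.009 × 10⁶) = 3.3
Since d/d_R > 1, the body is outside the Roche limit.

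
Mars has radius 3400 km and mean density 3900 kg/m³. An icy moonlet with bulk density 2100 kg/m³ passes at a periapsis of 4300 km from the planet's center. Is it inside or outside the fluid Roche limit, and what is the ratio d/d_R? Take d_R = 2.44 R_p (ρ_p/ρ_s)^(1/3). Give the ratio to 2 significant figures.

d_R = 2.44 × (3400 km) × (3900/2100)^(1/3) = 10200 km
d/d_R = (4300) / (10200) = 0.42
Since d/d_R < 1, the body is inside the Roche limit.

inside; d/d_R ≈ 0.42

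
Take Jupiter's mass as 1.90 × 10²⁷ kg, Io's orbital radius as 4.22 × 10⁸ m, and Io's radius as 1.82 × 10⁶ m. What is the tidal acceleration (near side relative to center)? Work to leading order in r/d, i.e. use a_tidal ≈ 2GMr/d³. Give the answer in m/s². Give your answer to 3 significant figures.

a_tidal = 2GMr/d³
        = 2 × (6.674 × 10⁻¹¹) × (1.90 × 10²⁷) × (1.82 × 10⁶) / (4.22 × 10⁸)³
        = 6.14 × 10⁻³ m/s²

6.14 × 10⁻³ m/s²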